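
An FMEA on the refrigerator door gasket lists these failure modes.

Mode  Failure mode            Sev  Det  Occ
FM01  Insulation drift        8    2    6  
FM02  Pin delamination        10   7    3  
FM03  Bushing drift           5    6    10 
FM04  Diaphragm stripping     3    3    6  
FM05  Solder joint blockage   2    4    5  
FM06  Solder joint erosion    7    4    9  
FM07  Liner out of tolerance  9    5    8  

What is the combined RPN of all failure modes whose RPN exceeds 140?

1122

RPN = Severity × Occurrence × Detection:
  FM01: 8 × 6 × 2 = 96
  FM02: 10 × 3 × 7 = 210
  FM03: 5 × 10 × 6 = 300
  FM04: 3 × 6 × 3 = 54
  FM05: 2 × 5 × 4 = 40
  FM06: 7 × 9 × 4 = 252
  FM07: 9 × 8 × 5 = 360
RPN > 140: FM02 (210), FM03 (300), FM06 (252), FM07 (360).
Sum: 210 + 300 + 252 + 360 = 1122.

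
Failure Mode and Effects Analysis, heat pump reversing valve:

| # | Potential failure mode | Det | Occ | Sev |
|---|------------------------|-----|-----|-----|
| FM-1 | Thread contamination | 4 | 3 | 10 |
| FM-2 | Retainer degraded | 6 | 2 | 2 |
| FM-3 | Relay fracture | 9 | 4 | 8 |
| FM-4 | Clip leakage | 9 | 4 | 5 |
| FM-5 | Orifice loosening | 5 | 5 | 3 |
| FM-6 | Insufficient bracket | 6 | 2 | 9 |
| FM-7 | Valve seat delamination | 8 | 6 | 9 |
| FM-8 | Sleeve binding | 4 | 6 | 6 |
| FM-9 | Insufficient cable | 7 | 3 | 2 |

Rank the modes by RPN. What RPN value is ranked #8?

RPN = Severity × Occurrence × Detection:
  FM-1: 10 × 3 × 4 = 120
  FM-2: 2 × 2 × 6 = 24
  FM-3: 8 × 4 × 9 = 288
  FM-4: 5 × 4 × 9 = 180
  FM-5: 3 × 5 × 5 = 75
  FM-6: 9 × 2 × 6 = 108
  FM-7: 9 × 6 × 8 = 432
  FM-8: 6 × 6 × 4 = 144
  FM-9: 2 × 3 × 7 = 42
Sorted descending: 432, 288, 180, 144, 120, 108, 75, 42, 24.
The eighth-highest RPN is 42 (FM-9).

42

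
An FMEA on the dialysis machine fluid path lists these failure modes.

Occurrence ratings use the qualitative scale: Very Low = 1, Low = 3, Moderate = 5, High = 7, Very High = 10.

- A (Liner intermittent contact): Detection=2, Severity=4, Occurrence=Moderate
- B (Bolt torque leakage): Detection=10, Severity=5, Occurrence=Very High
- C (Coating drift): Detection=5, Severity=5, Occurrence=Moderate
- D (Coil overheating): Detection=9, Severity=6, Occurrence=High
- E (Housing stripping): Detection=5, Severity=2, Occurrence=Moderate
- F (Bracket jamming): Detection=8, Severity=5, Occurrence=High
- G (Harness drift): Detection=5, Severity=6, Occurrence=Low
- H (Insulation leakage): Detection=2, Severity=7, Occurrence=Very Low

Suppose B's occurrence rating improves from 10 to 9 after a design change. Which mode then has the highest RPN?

RPN = Severity × Occurrence × Detection:
  A: 4 × 5 × 2 = 40
  B: 5 × 10 × 10 = 500
  C: 5 × 5 × 5 = 125
  D: 6 × 7 × 9 = 378
  E: 2 × 5 × 5 = 50
  F: 5 × 7 × 8 = 280
  G: 6 × 3 × 5 = 90
  H: 7 × 1 × 2 = 14
After action: B → 5 × 9 × 10 = 450.
Revised RPNs: B=450, D=378, F=280, C=125, G=90, E=50, A=40, H=14.
Highest is now B (450).

B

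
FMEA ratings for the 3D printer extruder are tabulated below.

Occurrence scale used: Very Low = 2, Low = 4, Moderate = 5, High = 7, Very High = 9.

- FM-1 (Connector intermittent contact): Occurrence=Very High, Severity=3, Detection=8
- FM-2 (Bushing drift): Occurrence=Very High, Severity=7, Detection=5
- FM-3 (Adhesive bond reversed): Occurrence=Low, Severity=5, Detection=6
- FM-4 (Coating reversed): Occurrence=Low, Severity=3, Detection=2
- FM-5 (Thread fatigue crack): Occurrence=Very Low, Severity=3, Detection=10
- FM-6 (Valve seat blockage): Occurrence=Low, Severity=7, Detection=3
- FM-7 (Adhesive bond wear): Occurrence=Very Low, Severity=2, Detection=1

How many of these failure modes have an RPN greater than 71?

RPN = Severity × Occurrence × Detection:
  FM-1: 3 × 9 × 8 = 216
  FM-2: 7 × 9 × 5 = 315
  FM-3: 5 × 4 × 6 = 120
  FM-4: 3 × 4 × 2 = 24
  FM-5: 3 × 2 × 10 = 60
  FM-6: 7 × 4 × 3 = 84
  FM-7: 2 × 2 × 1 = 4
Modes with RPN > 71: FM-1 (216), FM-2 (315), FM-3 (120), FM-6 (84) → 4.

4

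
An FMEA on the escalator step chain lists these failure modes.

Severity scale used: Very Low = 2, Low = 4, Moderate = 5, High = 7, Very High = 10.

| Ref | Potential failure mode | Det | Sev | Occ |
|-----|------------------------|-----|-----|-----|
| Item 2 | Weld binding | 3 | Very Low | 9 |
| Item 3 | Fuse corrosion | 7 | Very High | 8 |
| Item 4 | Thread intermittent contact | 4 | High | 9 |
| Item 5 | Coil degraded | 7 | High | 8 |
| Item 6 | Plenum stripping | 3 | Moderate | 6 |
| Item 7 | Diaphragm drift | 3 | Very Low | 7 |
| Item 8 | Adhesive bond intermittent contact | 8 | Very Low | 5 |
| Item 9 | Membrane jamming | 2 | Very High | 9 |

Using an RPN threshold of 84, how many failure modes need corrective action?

RPN = Severity × Occurrence × Detection:
  Item 2: 2 × 9 × 3 = 54
  Item 3: 10 × 8 × 7 = 560
  Item 4: 7 × 9 × 4 = 252
  Item 5: 7 × 8 × 7 = 392
  Item 6: 5 × 6 × 3 = 90
  Item 7: 2 × 7 × 3 = 42
  Item 8: 2 × 5 × 8 = 80
  Item 9: 10 × 9 × 2 = 180
Modes with RPN ≥ 84: Item 3 (560), Item 4 (252), Item 5 (392), Item 6 (90), Item 9 (180) → 5.

5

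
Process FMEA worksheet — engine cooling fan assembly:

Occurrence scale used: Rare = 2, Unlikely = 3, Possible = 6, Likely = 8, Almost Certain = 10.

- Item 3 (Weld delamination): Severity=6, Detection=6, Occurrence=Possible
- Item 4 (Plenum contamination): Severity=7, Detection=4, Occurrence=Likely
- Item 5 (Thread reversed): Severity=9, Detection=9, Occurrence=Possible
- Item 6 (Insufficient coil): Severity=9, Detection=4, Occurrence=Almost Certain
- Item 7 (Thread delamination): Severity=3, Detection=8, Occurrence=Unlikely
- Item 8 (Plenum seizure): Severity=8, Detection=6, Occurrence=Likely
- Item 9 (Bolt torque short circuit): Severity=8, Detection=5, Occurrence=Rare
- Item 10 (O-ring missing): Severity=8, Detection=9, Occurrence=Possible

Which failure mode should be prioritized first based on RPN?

Item 5

RPN = Severity × Occurrence × Detection:
  Item 3: 6 × 6 × 6 = 216
  Item 4: 7 × 8 × 4 = 224
  Item 5: 9 × 6 × 9 = 486
  Item 6: 9 × 10 × 4 = 360
  Item 7: 3 × 3 × 8 = 72
  Item 8: 8 × 8 × 6 = 384
  Item 9: 8 × 2 × 5 = 80
  Item 10: 8 × 6 × 9 = 432
Highest RPN is 486 → Item 5.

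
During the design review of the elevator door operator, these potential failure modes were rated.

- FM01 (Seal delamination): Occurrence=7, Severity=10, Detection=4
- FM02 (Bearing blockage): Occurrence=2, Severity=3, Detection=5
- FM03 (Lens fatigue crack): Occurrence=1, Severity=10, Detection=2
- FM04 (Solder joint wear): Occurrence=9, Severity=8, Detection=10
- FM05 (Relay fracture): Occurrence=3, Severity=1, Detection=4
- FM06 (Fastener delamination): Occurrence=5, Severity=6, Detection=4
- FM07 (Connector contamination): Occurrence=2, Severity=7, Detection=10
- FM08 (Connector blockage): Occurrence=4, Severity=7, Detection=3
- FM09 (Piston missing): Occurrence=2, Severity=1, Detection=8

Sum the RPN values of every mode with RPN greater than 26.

RPN = Severity × Occurrence × Detection:
  FM01: 10 × 7 × 4 = 280
  FM02: 3 × 2 × 5 = 30
  FM03: 10 × 1 × 2 = 20
  FM04: 8 × 9 × 10 = 720
  FM05: 1 × 3 × 4 = 12
  FM06: 6 × 5 × 4 = 120
  FM07: 7 × 2 × 10 = 140
  FM08: 7 × 4 × 3 = 84
  FM09: 1 × 2 × 8 = 16
RPN > 26: FM01 (280), FM02 (30), FM04 (720), FM06 (120), FM07 (140), FM08 (84).
Sum: 280 + 30 + 720 + 120 + 140 + 84 = 1374.

1374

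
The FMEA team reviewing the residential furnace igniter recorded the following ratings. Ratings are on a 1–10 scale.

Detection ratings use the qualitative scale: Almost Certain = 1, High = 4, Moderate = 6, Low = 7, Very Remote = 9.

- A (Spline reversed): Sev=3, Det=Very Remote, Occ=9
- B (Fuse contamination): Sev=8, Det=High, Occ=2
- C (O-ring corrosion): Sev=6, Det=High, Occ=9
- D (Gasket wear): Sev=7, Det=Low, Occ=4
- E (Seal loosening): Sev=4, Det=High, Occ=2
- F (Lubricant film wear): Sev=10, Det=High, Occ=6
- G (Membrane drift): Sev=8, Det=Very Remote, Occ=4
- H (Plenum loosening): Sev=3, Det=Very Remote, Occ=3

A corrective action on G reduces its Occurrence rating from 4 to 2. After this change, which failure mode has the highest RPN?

A

RPN = Severity × Occurrence × Detection:
  A: 3 × 9 × 9 = 243
  B: 8 × 2 × 4 = 64
  C: 6 × 9 × 4 = 216
  D: 7 × 4 × 7 = 196
  E: 4 × 2 × 4 = 32
  F: 10 × 6 × 4 = 240
  G: 8 × 4 × 9 = 288
  H: 3 × 3 × 9 = 81
After action: G → 8 × 2 × 9 = 144.
Revised RPNs: A=243, F=240, C=216, D=196, G=144, H=81, B=64, E=32.
Highest is now A (243).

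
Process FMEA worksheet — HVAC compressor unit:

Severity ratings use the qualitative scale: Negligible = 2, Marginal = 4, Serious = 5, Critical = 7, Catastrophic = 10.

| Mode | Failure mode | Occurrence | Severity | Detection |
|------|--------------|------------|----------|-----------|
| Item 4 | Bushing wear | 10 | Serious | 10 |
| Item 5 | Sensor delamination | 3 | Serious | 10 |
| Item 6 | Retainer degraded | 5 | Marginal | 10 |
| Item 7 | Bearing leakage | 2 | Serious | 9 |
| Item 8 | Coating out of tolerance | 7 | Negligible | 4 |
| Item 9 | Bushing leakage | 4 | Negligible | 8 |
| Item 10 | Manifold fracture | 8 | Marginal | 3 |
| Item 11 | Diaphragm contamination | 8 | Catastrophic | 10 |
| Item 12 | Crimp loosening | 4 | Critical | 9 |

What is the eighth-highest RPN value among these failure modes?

RPN = Severity × Occurrence × Detection:
  Item 4: 5 × 10 × 10 = 500
  Item 5: 5 × 3 × 10 = 150
  Item 6: 4 × 5 × 10 = 200
  Item 7: 5 × 2 × 9 = 90
  Item 8: 2 × 7 × 4 = 56
  Item 9: 2 × 4 × 8 = 64
  Item 10: 4 × 8 × 3 = 96
  Item 11: 10 × 8 × 10 = 800
  Item 12: 7 × 4 × 9 = 252
Sorted descending: 800, 500, 252, 200, 150, 96, 90, 64, 56.
The eighth-highest RPN is 64 (Item 9).

64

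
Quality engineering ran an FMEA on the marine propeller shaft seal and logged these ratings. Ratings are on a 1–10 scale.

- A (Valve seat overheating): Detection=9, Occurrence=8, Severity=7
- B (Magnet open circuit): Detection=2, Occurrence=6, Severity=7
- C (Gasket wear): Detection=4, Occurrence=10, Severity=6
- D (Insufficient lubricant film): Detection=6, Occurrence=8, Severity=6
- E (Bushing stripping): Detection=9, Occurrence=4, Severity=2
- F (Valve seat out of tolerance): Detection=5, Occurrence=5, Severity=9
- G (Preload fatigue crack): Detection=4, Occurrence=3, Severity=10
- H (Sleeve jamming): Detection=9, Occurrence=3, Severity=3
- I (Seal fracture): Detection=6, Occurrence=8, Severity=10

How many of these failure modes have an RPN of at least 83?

7

RPN = Severity × Occurrence × Detection:
  A: 7 × 8 × 9 = 504
  B: 7 × 6 × 2 = 84
  C: 6 × 10 × 4 = 240
  D: 6 × 8 × 6 = 288
  E: 2 × 4 × 9 = 72
  F: 9 × 5 × 5 = 225
  G: 10 × 3 × 4 = 120
  H: 3 × 3 × 9 = 81
  I: 10 × 8 × 6 = 480
Modes with RPN ≥ 83: A (504), B (84), C (240), D (288), F (225), G (120), I (480) → 7.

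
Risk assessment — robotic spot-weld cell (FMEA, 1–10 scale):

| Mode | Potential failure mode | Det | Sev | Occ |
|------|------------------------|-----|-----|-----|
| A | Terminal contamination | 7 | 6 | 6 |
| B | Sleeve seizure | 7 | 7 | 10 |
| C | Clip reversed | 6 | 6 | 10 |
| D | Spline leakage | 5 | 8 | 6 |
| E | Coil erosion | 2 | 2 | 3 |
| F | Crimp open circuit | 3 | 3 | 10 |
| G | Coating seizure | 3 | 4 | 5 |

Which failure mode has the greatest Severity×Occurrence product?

B

Criticality = Severity × Occurrence:
  A: 6 × 6 = 36
  B: 7 × 10 = 70
  C: 6 × 10 = 60
  D: 8 × 6 = 48
  E: 2 × 3 = 6
  F: 3 × 10 = 30
  G: 4 × 5 = 20
Highest criticality is 70 → B.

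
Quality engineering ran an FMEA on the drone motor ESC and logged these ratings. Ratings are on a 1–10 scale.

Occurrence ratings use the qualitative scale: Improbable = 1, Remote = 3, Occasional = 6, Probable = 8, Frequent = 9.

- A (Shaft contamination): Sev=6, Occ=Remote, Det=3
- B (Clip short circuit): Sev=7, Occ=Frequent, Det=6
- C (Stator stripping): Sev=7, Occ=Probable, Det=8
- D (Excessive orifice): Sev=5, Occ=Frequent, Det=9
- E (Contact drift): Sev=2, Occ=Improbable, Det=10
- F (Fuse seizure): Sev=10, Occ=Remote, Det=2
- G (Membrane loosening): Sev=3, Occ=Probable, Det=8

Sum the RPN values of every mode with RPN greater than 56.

RPN = Severity × Occurrence × Detection:
  A: 6 × 3 × 3 = 54
  B: 7 × 9 × 6 = 378
  C: 7 × 8 × 8 = 448
  D: 5 × 9 × 9 = 405
  E: 2 × 1 × 10 = 20
  F: 10 × 3 × 2 = 60
  G: 3 × 8 × 8 = 192
RPN > 56: B (378), C (448), D (405), F (60), G (192).
Sum: 378 + 448 + 405 + 60 + 192 = 1483.

1483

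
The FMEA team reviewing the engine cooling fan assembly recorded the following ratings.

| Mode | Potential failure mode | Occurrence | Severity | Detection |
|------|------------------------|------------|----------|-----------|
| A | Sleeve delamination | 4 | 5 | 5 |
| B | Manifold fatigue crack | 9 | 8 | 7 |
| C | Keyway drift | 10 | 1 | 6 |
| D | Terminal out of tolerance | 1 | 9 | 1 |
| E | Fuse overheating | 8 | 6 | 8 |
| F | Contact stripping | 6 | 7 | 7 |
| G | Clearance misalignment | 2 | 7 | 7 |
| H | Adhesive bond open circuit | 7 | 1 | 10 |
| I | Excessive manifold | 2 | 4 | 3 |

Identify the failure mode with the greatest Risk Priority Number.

RPN = Severity × Occurrence × Detection:
  A: 5 × 4 × 5 = 100
  B: 8 × 9 × 7 = 504
  C: 1 × 10 × 6 = 60
  D: 9 × 1 × 1 = 9
  E: 6 × 8 × 8 = 384
  F: 7 × 6 × 7 = 294
  G: 7 × 2 × 7 = 98
  H: 1 × 7 × 10 = 70
  I: 4 × 2 × 3 = 24
Highest RPN is 504 → B.

B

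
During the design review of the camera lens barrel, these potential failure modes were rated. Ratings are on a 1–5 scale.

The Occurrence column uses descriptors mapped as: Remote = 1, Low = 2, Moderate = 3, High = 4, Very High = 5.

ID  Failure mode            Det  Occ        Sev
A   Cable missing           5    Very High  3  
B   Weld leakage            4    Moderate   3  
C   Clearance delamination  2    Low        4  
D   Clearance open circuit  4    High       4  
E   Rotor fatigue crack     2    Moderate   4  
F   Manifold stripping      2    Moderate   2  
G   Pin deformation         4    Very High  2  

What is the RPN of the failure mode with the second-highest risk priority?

64

RPN = Severity × Occurrence × Detection:
  A: 3 × 5 × 5 = 75
  B: 3 × 3 × 4 = 36
  C: 4 × 2 × 2 = 16
  D: 4 × 4 × 4 = 64
  E: 4 × 3 × 2 = 24
  F: 2 × 3 × 2 = 12
  G: 2 × 5 × 4 = 40
Sorted descending: 75, 64, 40, 36, 24, 16, 12.
The second-highest RPN is 64 (D).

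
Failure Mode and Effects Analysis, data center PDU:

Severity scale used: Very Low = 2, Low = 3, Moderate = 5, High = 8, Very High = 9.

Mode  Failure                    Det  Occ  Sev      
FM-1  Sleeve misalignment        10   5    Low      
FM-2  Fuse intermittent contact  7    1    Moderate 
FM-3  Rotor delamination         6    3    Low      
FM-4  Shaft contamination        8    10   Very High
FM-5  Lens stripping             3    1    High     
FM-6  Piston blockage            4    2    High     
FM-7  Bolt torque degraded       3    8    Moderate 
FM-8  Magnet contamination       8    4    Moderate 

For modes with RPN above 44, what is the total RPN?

1268

RPN = Severity × Occurrence × Detection:
  FM-1: 3 × 5 × 10 = 150
  FM-2: 5 × 1 × 7 = 35
  FM-3: 3 × 3 × 6 = 54
  FM-4: 9 × 10 × 8 = 720
  FM-5: 8 × 1 × 3 = 24
  FM-6: 8 × 2 × 4 = 64
  FM-7: 5 × 8 × 3 = 120
  FM-8: 5 × 4 × 8 = 160
RPN > 44: FM-1 (150), FM-3 (54), FM-4 (720), FM-6 (64), FM-7 (120), FM-8 (160).
Sum: 150 + 54 + 720 + 64 + 120 + 160 = 1268.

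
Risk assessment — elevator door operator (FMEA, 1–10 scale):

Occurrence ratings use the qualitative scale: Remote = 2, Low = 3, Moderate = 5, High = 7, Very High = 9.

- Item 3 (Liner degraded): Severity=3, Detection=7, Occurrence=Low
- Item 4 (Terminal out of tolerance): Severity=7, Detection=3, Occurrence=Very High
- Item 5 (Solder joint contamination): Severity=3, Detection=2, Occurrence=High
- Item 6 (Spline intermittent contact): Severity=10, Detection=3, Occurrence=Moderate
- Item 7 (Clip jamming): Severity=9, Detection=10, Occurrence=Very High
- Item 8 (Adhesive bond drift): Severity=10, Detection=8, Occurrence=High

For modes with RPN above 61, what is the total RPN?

1772

RPN = Severity × Occurrence × Detection:
  Item 3: 3 × 3 × 7 = 63
  Item 4: 7 × 9 × 3 = 189
  Item 5: 3 × 7 × 2 = 42
  Item 6: 10 × 5 × 3 = 150
  Item 7: 9 × 9 × 10 = 810
  Item 8: 10 × 7 × 8 = 560
RPN > 61: Item 3 (63), Item 4 (189), Item 6 (150), Item 7 (810), Item 8 (560).
Sum: 63 + 189 + 150 + 810 + 560 = 1772.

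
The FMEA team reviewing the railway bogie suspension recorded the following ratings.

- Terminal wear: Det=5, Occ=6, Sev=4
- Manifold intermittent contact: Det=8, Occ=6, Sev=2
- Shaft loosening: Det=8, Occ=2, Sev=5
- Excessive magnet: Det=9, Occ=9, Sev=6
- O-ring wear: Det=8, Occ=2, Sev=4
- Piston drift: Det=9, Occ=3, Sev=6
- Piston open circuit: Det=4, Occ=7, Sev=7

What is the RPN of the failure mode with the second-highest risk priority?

196

RPN = Severity × Occurrence × Detection:
  Terminal wear: 4 × 6 × 5 = 120
  Manifold intermittent contact: 2 × 6 × 8 = 96
  Shaft loosening: 5 × 2 × 8 = 80
  Excessive magnet: 6 × 9 × 9 = 486
  O-ring wear: 4 × 2 × 8 = 64
  Piston drift: 6 × 3 × 9 = 162
  Piston open circuit: 7 × 7 × 4 = 196
Sorted descending: 486, 196, 162, 120, 96, 80, 64.
The second-highest RPN is 196 (Piston open circuit).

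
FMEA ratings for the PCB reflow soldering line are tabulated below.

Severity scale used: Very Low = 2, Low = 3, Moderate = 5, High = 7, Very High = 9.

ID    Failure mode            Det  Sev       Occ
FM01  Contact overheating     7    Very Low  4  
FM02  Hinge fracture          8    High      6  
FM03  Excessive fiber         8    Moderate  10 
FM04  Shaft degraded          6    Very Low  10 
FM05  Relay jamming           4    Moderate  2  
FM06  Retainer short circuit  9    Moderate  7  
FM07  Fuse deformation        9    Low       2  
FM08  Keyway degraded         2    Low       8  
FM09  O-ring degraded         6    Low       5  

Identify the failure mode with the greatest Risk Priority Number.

RPN = Severity × Occurrence × Detection:
  FM01: 2 × 4 × 7 = 56
  FM02: 7 × 6 × 8 = 336
  FM03: 5 × 10 × 8 = 400
  FM04: 2 × 10 × 6 = 120
  FM05: 5 × 2 × 4 = 40
  FM06: 5 × 7 × 9 = 315
  FM07: 3 × 2 × 9 = 54
  FM08: 3 × 8 × 2 = 48
  FM09: 3 × 5 × 6 = 90
Highest RPN is 400 → FM03.

FM03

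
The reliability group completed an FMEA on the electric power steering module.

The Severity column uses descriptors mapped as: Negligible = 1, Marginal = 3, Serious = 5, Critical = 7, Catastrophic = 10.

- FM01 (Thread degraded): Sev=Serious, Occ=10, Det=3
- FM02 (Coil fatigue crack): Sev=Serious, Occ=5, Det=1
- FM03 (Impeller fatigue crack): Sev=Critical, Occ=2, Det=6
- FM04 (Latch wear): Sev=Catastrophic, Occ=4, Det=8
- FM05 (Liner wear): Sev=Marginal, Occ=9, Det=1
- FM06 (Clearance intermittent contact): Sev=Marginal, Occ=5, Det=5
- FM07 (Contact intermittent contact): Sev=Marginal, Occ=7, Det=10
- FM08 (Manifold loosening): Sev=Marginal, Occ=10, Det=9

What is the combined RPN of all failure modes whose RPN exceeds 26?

1136

RPN = Severity × Occurrence × Detection:
  FM01: 5 × 10 × 3 = 150
  FM02: 5 × 5 × 1 = 25
  FM03: 7 × 2 × 6 = 84
  FM04: 10 × 4 × 8 = 320
  FM05: 3 × 9 × 1 = 27
  FM06: 3 × 5 × 5 = 75
  FM07: 3 × 7 × 10 = 210
  FM08: 3 × 10 × 9 = 270
RPN > 26: FM01 (150), FM03 (84), FM04 (320), FM05 (27), FM06 (75), FM07 (210), FM08 (270).
Sum: 150 + 84 + 320 + 27 + 75 + 210 + 270 = 1136.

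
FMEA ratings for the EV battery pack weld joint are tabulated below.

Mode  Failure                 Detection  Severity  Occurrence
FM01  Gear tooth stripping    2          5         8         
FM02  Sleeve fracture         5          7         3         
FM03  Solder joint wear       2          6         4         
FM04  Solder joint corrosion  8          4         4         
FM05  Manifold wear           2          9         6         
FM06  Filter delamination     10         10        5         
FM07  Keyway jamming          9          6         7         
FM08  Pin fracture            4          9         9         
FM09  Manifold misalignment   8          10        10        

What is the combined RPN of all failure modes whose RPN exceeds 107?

2238

RPN = Severity × Occurrence × Detection:
  FM01: 5 × 8 × 2 = 80
  FM02: 7 × 3 × 5 = 105
  FM03: 6 × 4 × 2 = 48
  FM04: 4 × 4 × 8 = 128
  FM05: 9 × 6 × 2 = 108
  FM06: 10 × 5 × 10 = 500
  FM07: 6 × 7 × 9 = 378
  FM08: 9 × 9 × 4 = 324
  FM09: 10 × 10 × 8 = 800
RPN > 107: FM04 (128), FM05 (108), FM06 (500), FM07 (378), FM08 (324), FM09 (800).
Sum: 128 + 108 + 500 + 378 + 324 + 800 = 2238.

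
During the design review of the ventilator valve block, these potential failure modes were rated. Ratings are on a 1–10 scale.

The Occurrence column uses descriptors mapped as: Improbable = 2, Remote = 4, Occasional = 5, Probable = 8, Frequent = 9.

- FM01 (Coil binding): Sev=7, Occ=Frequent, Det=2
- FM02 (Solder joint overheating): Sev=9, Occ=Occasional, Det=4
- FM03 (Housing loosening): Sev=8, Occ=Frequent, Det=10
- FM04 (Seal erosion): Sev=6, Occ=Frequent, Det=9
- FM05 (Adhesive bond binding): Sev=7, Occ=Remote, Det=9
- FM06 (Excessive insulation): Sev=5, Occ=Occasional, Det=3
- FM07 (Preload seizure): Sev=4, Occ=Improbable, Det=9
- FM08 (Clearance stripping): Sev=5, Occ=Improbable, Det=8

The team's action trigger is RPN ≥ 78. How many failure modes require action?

RPN = Severity × Occurrence × Detection:
  FM01: 7 × 9 × 2 = 126
  FM02: 9 × 5 × 4 = 180
  FM03: 8 × 9 × 10 = 720
  FM04: 6 × 9 × 9 = 486
  FM05: 7 × 4 × 9 = 252
  FM06: 5 × 5 × 3 = 75
  FM07: 4 × 2 × 9 = 72
  FM08: 5 × 2 × 8 = 80
Modes with RPN ≥ 78: FM01 (126), FM02 (180), FM03 (720), FM04 (486), FM05 (252), FM08 (80) → 6.

6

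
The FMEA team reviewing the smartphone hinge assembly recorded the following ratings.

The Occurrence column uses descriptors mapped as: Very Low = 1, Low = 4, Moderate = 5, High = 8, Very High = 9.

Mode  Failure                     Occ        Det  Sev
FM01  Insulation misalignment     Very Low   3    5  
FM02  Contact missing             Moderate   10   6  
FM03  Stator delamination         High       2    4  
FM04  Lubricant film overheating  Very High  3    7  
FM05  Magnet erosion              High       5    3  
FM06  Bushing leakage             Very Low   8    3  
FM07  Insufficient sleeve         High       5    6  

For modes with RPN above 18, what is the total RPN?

937

RPN = Severity × Occurrence × Detection:
  FM01: 5 × 1 × 3 = 15
  FM02: 6 × 5 × 10 = 300
  FM03: 4 × 8 × 2 = 64
  FM04: 7 × 9 × 3 = 189
  FM05: 3 × 8 × 5 = 120
  FM06: 3 × 1 × 8 = 24
  FM07: 6 × 8 × 5 = 240
RPN > 18: FM02 (300), FM03 (64), FM04 (189), FM05 (120), FM06 (24), FM07 (240).
Sum: 300 + 64 + 189 + 120 + 24 + 240 = 937.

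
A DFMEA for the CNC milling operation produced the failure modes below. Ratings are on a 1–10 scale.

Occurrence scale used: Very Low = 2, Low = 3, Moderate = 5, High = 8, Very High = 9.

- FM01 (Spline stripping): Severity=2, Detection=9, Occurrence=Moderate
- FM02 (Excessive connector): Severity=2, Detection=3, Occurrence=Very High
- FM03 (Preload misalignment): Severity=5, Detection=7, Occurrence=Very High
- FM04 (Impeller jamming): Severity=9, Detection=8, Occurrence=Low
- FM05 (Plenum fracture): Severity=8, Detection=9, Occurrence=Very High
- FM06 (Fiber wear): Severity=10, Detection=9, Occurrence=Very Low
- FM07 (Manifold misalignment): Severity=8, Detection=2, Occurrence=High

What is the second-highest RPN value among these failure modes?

315

RPN = Severity × Occurrence × Detection:
  FM01: 2 × 5 × 9 = 90
  FM02: 2 × 9 × 3 = 54
  FM03: 5 × 9 × 7 = 315
  FM04: 9 × 3 × 8 = 216
  FM05: 8 × 9 × 9 = 648
  FM06: 10 × 2 × 9 = 180
  FM07: 8 × 8 × 2 = 128
Sorted descending: 648, 315, 216, 180, 128, 90, 54.
The second-highest RPN is 315 (FM03).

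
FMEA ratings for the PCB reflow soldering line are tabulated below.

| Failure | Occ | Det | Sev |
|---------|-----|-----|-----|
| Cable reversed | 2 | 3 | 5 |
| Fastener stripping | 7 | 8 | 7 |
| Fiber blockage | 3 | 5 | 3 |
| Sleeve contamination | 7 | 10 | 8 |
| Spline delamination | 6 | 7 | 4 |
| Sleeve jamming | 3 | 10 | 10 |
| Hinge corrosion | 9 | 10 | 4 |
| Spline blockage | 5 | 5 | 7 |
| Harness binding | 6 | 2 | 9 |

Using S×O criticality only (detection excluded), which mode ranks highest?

Sleeve contamination

Criticality = Severity × Occurrence:
  Cable reversed: 5 × 2 = 10
  Fastener stripping: 7 × 7 = 49
  Fiber blockage: 3 × 3 = 9
  Sleeve contamination: 8 × 7 = 56
  Spline delamination: 4 × 6 = 24
  Sleeve jamming: 10 × 3 = 30
  Hinge corrosion: 4 × 9 = 36
  Spline blockage: 7 × 5 = 35
  Harness binding: 9 × 6 = 54
Highest criticality is 56 → Sleeve contamination.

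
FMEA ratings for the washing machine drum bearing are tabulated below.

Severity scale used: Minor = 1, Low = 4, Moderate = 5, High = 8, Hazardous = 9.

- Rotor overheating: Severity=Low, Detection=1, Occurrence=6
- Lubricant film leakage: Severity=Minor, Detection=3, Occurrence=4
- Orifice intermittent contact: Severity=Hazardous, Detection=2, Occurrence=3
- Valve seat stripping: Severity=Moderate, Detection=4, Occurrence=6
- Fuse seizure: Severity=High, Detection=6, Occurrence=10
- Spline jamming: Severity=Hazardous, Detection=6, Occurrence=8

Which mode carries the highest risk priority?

RPN = Severity × Occurrence × Detection:
  Rotor overheating: 4 × 6 × 1 = 24
  Lubricant film leakage: 1 × 4 × 3 = 12
  Orifice intermittent contact: 9 × 3 × 2 = 54
  Valve seat stripping: 5 × 6 × 4 = 120
  Fuse seizure: 8 × 10 × 6 = 480
  Spline jamming: 9 × 8 × 6 = 432
Highest RPN is 480 → Fuse seizure.

Fuse seizure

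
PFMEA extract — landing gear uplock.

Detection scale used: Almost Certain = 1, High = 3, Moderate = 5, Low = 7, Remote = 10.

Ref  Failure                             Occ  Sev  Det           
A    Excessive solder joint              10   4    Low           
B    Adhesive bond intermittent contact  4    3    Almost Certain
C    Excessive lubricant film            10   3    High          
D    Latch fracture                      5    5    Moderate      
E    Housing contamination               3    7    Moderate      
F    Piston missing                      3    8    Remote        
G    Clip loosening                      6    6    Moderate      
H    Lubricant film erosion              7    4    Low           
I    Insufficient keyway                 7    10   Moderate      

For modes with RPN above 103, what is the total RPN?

RPN = Severity × Occurrence × Detection:
  A: 4 × 10 × 7 = 280
  B: 3 × 4 × 1 = 12
  C: 3 × 10 × 3 = 90
  D: 5 × 5 × 5 = 125
  E: 7 × 3 × 5 = 105
  F: 8 × 3 × 10 = 240
  G: 6 × 6 × 5 = 180
  H: 4 × 7 × 7 = 196
  I: 10 × 7 × 5 = 350
RPN > 103: A (280), D (125), E (105), F (240), G (180), H (196), I (350).
Sum: 280 + 125 + 105 + 240 + 180 + 196 + 350 = 1476.

1476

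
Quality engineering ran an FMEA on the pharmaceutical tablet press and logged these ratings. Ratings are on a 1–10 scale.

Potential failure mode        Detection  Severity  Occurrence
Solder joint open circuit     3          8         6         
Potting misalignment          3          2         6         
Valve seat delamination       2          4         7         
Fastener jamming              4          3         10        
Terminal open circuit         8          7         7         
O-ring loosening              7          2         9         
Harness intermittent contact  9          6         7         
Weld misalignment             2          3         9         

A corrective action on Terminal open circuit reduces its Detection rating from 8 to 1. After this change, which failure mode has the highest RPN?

Harness intermittent contact

RPN = Severity × Occurrence × Detection:
  Solder joint open circuit: 8 × 6 × 3 = 144
  Potting misalignment: 2 × 6 × 3 = 36
  Valve seat delamination: 4 × 7 × 2 = 56
  Fastener jamming: 3 × 10 × 4 = 120
  Terminal open circuit: 7 × 7 × 8 = 392
  O-ring loosening: 2 × 9 × 7 = 126
  Harness intermittent contact: 6 × 7 × 9 = 378
  Weld misalignment: 3 × 9 × 2 = 54
After action: Terminal open circuit → 7 × 7 × 1 = 49.
Revised RPNs: Harness intermittent contact=378, Solder joint open circuit=144, O-ring loosening=126, Fastener jamming=120, Valve seat delamination=56, Weld misalignment=54, Terminal open circuit=49, Potting misalignment=36.
Highest is now Harness intermittent contact (378).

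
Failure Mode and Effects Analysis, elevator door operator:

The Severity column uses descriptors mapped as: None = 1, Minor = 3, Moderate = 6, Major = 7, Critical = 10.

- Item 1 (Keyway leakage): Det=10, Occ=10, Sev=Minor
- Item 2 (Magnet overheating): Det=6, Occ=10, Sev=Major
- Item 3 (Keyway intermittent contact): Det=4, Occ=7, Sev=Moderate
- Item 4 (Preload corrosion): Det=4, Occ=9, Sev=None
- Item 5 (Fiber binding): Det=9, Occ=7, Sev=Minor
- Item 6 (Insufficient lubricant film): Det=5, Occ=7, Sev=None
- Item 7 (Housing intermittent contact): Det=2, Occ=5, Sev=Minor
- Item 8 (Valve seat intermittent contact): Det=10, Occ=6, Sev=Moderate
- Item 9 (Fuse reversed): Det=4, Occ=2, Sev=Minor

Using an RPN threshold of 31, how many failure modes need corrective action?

RPN = Severity × Occurrence × Detection:
  Item 1: 3 × 10 × 10 = 300
  Item 2: 7 × 10 × 6 = 420
  Item 3: 6 × 7 × 4 = 168
  Item 4: 1 × 9 × 4 = 36
  Item 5: 3 × 7 × 9 = 189
  Item 6: 1 × 7 × 5 = 35
  Item 7: 3 × 5 × 2 = 30
  Item 8: 6 × 6 × 10 = 360
  Item 9: 3 × 2 × 4 = 24
Modes with RPN ≥ 31: Item 1 (300), Item 2 (420), Item 3 (168), Item 4 (36), Item 5 (189), Item 6 (35), Item 8 (360) → 7.

7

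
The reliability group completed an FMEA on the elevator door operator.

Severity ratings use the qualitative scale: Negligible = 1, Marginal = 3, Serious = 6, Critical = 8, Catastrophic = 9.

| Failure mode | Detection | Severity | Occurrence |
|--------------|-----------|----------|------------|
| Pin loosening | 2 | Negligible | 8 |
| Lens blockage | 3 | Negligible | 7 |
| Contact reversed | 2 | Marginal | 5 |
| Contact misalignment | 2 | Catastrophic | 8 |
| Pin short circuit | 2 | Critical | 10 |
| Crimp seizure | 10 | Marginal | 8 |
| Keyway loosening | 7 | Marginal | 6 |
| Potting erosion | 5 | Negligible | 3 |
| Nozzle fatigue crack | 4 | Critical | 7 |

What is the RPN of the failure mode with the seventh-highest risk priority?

RPN = Severity × Occurrence × Detection:
  Pin loosening: 1 × 8 × 2 = 16
  Lens blockage: 1 × 7 × 3 = 21
  Contact reversed: 3 × 5 × 2 = 30
  Contact misalignment: 9 × 8 × 2 = 144
  Pin short circuit: 8 × 10 × 2 = 160
  Crimp seizure: 3 × 8 × 10 = 240
  Keyway loosening: 3 × 6 × 7 = 126
  Potting erosion: 1 × 3 × 5 = 15
  Nozzle fatigue crack: 8 × 7 × 4 = 224
Sorted descending: 240, 224, 160, 144, 126, 30, 21, 16, 15.
The seventh-highest RPN is 21 (Lens blockage).

21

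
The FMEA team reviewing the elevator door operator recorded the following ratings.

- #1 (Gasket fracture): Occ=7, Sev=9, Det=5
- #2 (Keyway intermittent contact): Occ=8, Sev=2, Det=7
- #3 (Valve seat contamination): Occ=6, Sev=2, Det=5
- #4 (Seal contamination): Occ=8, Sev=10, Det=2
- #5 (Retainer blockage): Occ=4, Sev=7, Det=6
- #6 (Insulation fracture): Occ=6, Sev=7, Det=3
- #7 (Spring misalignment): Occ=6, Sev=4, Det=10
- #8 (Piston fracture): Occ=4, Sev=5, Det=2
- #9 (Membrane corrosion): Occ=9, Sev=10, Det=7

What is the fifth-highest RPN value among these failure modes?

RPN = Severity × Occurrence × Detection:
  #1: 9 × 7 × 5 = 315
  #2: 2 × 8 × 7 = 112
  #3: 2 × 6 × 5 = 60
  #4: 10 × 8 × 2 = 160
  #5: 7 × 4 × 6 = 168
  #6: 7 × 6 × 3 = 126
  #7: 4 × 6 × 10 = 240
  #8: 5 × 4 × 2 = 40
  #9: 10 × 9 × 7 = 630
Sorted descending: 630, 315, 240, 168, 160, 126, 112, 60, 40.
The fifth-highest RPN is 160 (#4).

160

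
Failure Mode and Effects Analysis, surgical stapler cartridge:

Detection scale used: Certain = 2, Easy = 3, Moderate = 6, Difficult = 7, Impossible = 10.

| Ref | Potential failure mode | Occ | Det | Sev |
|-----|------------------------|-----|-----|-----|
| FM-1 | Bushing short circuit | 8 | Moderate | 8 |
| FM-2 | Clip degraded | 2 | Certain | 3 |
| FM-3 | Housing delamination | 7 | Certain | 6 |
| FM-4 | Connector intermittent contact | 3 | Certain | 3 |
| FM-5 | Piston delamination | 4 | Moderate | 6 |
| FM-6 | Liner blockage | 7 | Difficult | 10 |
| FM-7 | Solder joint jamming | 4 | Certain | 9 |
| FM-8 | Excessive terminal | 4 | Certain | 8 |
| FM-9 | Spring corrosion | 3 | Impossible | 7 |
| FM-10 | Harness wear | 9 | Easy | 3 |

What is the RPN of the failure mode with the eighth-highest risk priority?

RPN = Severity × Occurrence × Detection:
  FM-1: 8 × 8 × 6 = 384
  FM-2: 3 × 2 × 2 = 12
  FM-3: 6 × 7 × 2 = 84
  FM-4: 3 × 3 × 2 = 18
  FM-5: 6 × 4 × 6 = 144
  FM-6: 10 × 7 × 7 = 490
  FM-7: 9 × 4 × 2 = 72
  FM-8: 8 × 4 × 2 = 64
  FM-9: 7 × 3 × 10 = 210
  FM-10: 3 × 9 × 3 = 81
Sorted descending: 490, 384, 210, 144, 84, 81, 72, 64, 18, 12.
The eighth-highest RPN is 64 (FM-8).

64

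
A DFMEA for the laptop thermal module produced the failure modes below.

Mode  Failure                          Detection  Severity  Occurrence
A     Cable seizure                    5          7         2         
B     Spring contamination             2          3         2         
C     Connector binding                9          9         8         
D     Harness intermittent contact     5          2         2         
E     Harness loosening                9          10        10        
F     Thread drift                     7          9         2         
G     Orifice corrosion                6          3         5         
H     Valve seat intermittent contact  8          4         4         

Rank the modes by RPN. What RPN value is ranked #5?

RPN = Severity × Occurrence × Detection:
  A: 7 × 2 × 5 = 70
  B: 3 × 2 × 2 = 12
  C: 9 × 8 × 9 = 648
  D: 2 × 2 × 5 = 20
  E: 10 × 10 × 9 = 900
  F: 9 × 2 × 7 = 126
  G: 3 × 5 × 6 = 90
  H: 4 × 4 × 8 = 128
Sorted descending: 900, 648, 128, 126, 90, 70, 20, 12.
The fifth-highest RPN is 90 (G).

90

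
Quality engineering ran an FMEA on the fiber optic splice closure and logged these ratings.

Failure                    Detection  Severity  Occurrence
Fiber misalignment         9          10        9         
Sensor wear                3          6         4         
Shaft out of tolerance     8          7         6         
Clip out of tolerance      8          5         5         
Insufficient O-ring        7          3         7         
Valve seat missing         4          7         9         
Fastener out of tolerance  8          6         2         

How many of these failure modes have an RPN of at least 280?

RPN = Severity × Occurrence × Detection:
  Fiber misalignment: 10 × 9 × 9 = 810
  Sensor wear: 6 × 4 × 3 = 72
  Shaft out of tolerance: 7 × 6 × 8 = 336
  Clip out of tolerance: 5 × 5 × 8 = 200
  Insufficient O-ring: 3 × 7 × 7 = 147
  Valve seat missing: 7 × 9 × 4 = 252
  Fastener out of tolerance: 6 × 2 × 8 = 96
Modes with RPN ≥ 280: Fiber misalignment (810), Shaft out of tolerance (336) → 2.

2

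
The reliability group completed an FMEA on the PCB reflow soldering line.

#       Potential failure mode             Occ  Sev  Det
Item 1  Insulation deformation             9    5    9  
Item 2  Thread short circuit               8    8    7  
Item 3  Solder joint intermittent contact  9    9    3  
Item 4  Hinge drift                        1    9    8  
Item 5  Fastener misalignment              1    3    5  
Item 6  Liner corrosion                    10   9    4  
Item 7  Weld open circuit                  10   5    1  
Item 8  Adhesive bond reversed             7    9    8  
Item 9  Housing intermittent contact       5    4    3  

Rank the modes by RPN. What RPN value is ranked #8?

RPN = Severity × Occurrence × Detection:
  Item 1: 5 × 9 × 9 = 405
  Item 2: 8 × 8 × 7 = 448
  Item 3: 9 × 9 × 3 = 243
  Item 4: 9 × 1 × 8 = 72
  Item 5: 3 × 1 × 5 = 15
  Item 6: 9 × 10 × 4 = 360
  Item 7: 5 × 10 × 1 = 50
  Item 8: 9 × 7 × 8 = 504
  Item 9: 4 × 5 × 3 = 60
Sorted descending: 504, 448, 405, 360, 243, 72, 60, 50, 15.
The eighth-highest RPN is 50 (Item 7).

50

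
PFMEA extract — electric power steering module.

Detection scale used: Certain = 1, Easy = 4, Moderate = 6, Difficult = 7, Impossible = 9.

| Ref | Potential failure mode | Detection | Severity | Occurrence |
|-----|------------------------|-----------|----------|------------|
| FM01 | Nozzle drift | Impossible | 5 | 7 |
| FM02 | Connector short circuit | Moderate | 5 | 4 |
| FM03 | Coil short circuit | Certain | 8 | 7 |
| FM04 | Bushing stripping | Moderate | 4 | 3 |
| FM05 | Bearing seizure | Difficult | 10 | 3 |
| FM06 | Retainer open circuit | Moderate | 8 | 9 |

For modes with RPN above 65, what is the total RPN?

RPN = Severity × Occurrence × Detection:
  FM01: 5 × 7 × 9 = 315
  FM02: 5 × 4 × 6 = 120
  FM03: 8 × 7 × 1 = 56
  FM04: 4 × 3 × 6 = 72
  FM05: 10 × 3 × 7 = 210
  FM06: 8 × 9 × 6 = 432
RPN > 65: FM01 (315), FM02 (120), FM04 (72), FM05 (210), FM06 (432).
Sum: 315 + 120 + 72 + 210 + 432 = 1149.

1149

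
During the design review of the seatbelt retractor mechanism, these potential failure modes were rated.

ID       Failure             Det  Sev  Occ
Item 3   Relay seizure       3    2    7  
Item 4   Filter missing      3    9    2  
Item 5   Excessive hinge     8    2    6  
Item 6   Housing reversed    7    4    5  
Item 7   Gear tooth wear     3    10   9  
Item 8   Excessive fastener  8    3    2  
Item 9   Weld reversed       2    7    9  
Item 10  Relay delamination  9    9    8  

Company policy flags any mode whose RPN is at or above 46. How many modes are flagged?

RPN = Severity × Occurrence × Detection:
  Item 3: 2 × 7 × 3 = 42
  Item 4: 9 × 2 × 3 = 54
  Item 5: 2 × 6 × 8 = 96
  Item 6: 4 × 5 × 7 = 140
  Item 7: 10 × 9 × 3 = 270
  Item 8: 3 × 2 × 8 = 48
  Item 9: 7 × 9 × 2 = 126
  Item 10: 9 × 8 × 9 = 648
Modes with RPN ≥ 46: Item 4 (54), Item 5 (96), Item 6 (140), Item 7 (270), Item 8 (48), Item 9 (126), Item 10 (648) → 7.

7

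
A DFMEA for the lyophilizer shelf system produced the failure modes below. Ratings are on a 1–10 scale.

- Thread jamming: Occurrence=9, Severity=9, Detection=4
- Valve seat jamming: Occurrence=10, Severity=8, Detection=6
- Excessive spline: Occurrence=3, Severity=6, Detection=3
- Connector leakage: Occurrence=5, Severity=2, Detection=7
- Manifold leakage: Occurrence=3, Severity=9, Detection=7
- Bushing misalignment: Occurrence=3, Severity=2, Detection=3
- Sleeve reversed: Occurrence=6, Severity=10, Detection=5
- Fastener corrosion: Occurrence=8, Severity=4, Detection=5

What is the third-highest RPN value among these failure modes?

RPN = Severity × Occurrence × Detection:
  Thread jamming: 9 × 9 × 4 = 324
  Valve seat jamming: 8 × 10 × 6 = 480
  Excessive spline: 6 × 3 × 3 = 54
  Connector leakage: 2 × 5 × 7 = 70
  Manifold leakage: 9 × 3 × 7 = 189
  Bushing misalignment: 2 × 3 × 3 = 18
  Sleeve reversed: 10 × 6 × 5 = 300
  Fastener corrosion: 4 × 8 × 5 = 160
Sorted descending: 480, 324, 300, 189, 160, 70, 54, 18.
The third-highest RPN is 300 (Sleeve reversed).

300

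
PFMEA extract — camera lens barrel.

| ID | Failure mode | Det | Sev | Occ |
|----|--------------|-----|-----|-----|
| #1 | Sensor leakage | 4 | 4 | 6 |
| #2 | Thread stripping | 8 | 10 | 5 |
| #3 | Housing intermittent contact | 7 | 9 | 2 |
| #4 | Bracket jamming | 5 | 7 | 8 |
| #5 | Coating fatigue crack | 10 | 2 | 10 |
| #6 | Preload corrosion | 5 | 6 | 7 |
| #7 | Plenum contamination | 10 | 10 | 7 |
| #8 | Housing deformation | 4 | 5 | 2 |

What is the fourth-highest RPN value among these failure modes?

210

RPN = Severity × Occurrence × Detection:
  #1: 4 × 6 × 4 = 96
  #2: 10 × 5 × 8 = 400
  #3: 9 × 2 × 7 = 126
  #4: 7 × 8 × 5 = 280
  #5: 2 × 10 × 10 = 200
  #6: 6 × 7 × 5 = 210
  #7: 10 × 7 × 10 = 700
  #8: 5 × 2 × 4 = 40
Sorted descending: 700, 400, 280, 210, 200, 126, 96, 40.
The fourth-highest RPN is 210 (#6).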